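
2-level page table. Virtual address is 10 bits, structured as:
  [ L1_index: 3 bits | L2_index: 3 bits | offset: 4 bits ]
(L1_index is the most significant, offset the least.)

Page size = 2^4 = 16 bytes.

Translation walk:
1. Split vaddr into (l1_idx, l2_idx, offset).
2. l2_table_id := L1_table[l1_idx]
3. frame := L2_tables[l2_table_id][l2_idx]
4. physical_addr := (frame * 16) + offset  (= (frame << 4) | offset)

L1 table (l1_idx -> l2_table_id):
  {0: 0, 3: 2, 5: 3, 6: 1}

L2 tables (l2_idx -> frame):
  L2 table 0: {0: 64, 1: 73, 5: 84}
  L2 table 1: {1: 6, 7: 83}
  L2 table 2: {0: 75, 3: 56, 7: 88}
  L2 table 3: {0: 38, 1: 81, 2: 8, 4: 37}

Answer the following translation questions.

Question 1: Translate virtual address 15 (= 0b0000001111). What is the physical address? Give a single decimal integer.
Answer: 1039

Derivation:
vaddr = 15 = 0b0000001111
Split: l1_idx=0, l2_idx=0, offset=15
L1[0] = 0
L2[0][0] = 64
paddr = 64 * 16 + 15 = 1039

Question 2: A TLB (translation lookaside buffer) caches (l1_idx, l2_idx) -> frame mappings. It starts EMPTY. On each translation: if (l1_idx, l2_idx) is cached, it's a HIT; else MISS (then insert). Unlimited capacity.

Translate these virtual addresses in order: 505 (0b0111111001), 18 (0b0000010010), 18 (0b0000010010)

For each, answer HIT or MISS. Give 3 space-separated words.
vaddr=505: (3,7) not in TLB -> MISS, insert
vaddr=18: (0,1) not in TLB -> MISS, insert
vaddr=18: (0,1) in TLB -> HIT

Answer: MISS MISS HIT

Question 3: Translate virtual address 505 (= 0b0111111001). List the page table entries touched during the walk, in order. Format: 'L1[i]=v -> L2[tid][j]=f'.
Answer: L1[3]=2 -> L2[2][7]=88

Derivation:
vaddr = 505 = 0b0111111001
Split: l1_idx=3, l2_idx=7, offset=9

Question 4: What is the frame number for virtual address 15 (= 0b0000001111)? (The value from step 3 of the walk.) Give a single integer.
Answer: 64

Derivation:
vaddr = 15: l1_idx=0, l2_idx=0
L1[0] = 0; L2[0][0] = 64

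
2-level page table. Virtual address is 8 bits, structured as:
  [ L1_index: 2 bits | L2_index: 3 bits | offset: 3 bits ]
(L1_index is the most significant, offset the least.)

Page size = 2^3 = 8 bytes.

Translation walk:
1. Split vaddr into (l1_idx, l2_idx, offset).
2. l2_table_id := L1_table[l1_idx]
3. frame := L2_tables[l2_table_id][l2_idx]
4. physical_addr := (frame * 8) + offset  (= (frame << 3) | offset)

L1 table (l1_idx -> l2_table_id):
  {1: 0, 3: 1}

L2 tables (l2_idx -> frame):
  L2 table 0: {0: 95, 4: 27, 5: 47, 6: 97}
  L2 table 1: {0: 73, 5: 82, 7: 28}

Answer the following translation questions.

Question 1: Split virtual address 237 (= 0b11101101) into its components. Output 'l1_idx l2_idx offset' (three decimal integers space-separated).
Answer: 3 5 5

Derivation:
vaddr = 237 = 0b11101101
  top 2 bits -> l1_idx = 3
  next 3 bits -> l2_idx = 5
  bottom 3 bits -> offset = 5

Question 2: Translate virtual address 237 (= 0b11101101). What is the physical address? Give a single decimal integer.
vaddr = 237 = 0b11101101
Split: l1_idx=3, l2_idx=5, offset=5
L1[3] = 1
L2[1][5] = 82
paddr = 82 * 8 + 5 = 661

Answer: 661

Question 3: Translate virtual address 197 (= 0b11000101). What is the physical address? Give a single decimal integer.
vaddr = 197 = 0b11000101
Split: l1_idx=3, l2_idx=0, offset=5
L1[3] = 1
L2[1][0] = 73
paddr = 73 * 8 + 5 = 589

Answer: 589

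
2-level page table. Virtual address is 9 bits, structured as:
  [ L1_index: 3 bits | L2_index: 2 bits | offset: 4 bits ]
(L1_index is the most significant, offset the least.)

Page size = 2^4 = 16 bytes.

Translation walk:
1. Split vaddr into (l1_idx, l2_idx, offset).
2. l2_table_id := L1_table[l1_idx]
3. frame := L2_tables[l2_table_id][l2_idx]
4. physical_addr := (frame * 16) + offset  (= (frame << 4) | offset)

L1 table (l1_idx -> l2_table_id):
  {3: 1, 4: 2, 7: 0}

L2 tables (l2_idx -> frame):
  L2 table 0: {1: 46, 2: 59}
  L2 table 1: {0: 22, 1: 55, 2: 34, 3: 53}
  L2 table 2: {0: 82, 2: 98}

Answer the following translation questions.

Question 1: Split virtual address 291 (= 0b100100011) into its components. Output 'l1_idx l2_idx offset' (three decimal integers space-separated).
Answer: 4 2 3

Derivation:
vaddr = 291 = 0b100100011
  top 3 bits -> l1_idx = 4
  next 2 bits -> l2_idx = 2
  bottom 4 bits -> offset = 3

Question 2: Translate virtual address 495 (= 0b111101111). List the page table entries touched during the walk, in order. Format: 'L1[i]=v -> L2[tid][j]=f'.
Answer: L1[7]=0 -> L2[0][2]=59

Derivation:
vaddr = 495 = 0b111101111
Split: l1_idx=7, l2_idx=2, offset=15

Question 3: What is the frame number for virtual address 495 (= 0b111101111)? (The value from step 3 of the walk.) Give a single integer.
vaddr = 495: l1_idx=7, l2_idx=2
L1[7] = 0; L2[0][2] = 59

Answer: 59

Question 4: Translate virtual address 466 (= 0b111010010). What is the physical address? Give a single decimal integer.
vaddr = 466 = 0b111010010
Split: l1_idx=7, l2_idx=1, offset=2
L1[7] = 0
L2[0][1] = 46
paddr = 46 * 16 + 2 = 738

Answer: 738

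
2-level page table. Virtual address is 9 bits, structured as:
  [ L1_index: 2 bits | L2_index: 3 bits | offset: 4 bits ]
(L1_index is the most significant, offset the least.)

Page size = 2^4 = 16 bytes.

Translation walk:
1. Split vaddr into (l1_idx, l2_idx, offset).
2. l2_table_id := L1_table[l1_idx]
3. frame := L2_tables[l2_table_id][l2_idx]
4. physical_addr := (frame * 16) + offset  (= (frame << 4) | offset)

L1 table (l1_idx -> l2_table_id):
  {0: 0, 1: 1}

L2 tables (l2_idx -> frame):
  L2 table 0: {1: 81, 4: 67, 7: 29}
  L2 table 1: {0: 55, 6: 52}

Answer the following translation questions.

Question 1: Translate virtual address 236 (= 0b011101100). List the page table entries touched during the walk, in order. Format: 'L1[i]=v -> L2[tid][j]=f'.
vaddr = 236 = 0b011101100
Split: l1_idx=1, l2_idx=6, offset=12

Answer: L1[1]=1 -> L2[1][6]=52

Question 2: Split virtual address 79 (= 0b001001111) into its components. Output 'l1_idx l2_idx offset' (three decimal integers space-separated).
vaddr = 79 = 0b001001111
  top 2 bits -> l1_idx = 0
  next 3 bits -> l2_idx = 4
  bottom 4 bits -> offset = 15

Answer: 0 4 15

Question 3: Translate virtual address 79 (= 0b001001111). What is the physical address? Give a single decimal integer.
vaddr = 79 = 0b001001111
Split: l1_idx=0, l2_idx=4, offset=15
L1[0] = 0
L2[0][4] = 67
paddr = 67 * 16 + 15 = 1087

Answer: 1087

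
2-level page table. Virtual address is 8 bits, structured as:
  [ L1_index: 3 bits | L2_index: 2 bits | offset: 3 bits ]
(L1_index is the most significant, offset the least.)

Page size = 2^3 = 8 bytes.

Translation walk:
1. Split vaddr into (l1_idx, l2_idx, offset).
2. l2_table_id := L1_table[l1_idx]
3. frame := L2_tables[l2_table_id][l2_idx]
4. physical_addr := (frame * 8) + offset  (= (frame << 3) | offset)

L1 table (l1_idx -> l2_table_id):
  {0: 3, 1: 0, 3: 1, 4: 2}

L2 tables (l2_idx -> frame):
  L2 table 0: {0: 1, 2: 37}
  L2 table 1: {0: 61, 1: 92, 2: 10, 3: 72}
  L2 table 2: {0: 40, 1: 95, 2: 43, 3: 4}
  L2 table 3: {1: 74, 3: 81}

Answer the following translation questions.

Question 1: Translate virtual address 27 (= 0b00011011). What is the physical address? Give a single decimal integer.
vaddr = 27 = 0b00011011
Split: l1_idx=0, l2_idx=3, offset=3
L1[0] = 3
L2[3][3] = 81
paddr = 81 * 8 + 3 = 651

Answer: 651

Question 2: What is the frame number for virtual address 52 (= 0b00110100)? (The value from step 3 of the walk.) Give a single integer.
Answer: 37

Derivation:
vaddr = 52: l1_idx=1, l2_idx=2
L1[1] = 0; L2[0][2] = 37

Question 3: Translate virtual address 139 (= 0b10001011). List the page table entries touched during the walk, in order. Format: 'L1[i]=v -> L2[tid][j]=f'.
vaddr = 139 = 0b10001011
Split: l1_idx=4, l2_idx=1, offset=3

Answer: L1[4]=2 -> L2[2][1]=95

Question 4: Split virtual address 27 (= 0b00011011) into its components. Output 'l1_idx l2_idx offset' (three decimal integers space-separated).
vaddr = 27 = 0b00011011
  top 3 bits -> l1_idx = 0
  next 2 bits -> l2_idx = 3
  bottom 3 bits -> offset = 3

Answer: 0 3 3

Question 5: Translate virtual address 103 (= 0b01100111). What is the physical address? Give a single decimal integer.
vaddr = 103 = 0b01100111
Split: l1_idx=3, l2_idx=0, offset=7
L1[3] = 1
L2[1][0] = 61
paddr = 61 * 8 + 7 = 495

Answer: 495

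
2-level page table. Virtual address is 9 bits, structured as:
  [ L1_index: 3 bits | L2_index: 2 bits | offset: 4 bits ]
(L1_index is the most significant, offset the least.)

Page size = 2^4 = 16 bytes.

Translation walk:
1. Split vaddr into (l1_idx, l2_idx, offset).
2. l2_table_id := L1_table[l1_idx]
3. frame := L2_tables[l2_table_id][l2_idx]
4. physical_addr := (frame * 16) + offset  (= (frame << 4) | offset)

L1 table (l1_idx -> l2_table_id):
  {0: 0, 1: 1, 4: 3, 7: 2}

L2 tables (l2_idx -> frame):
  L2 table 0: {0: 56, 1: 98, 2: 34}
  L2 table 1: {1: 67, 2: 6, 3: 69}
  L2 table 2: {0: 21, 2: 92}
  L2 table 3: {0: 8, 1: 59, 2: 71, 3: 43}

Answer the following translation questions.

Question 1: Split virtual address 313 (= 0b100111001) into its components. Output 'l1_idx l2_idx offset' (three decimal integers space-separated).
vaddr = 313 = 0b100111001
  top 3 bits -> l1_idx = 4
  next 2 bits -> l2_idx = 3
  bottom 4 bits -> offset = 9

Answer: 4 3 9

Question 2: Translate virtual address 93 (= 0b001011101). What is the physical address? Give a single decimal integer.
Answer: 1085

Derivation:
vaddr = 93 = 0b001011101
Split: l1_idx=1, l2_idx=1, offset=13
L1[1] = 1
L2[1][1] = 67
paddr = 67 * 16 + 13 = 1085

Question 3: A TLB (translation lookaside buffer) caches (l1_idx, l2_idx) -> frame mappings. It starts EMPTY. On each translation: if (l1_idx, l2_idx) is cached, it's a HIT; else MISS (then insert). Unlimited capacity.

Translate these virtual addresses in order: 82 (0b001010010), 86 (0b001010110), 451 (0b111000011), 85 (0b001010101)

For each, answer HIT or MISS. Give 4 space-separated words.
vaddr=82: (1,1) not in TLB -> MISS, insert
vaddr=86: (1,1) in TLB -> HIT
vaddr=451: (7,0) not in TLB -> MISS, insert
vaddr=85: (1,1) in TLB -> HIT

Answer: MISS HIT MISS HIT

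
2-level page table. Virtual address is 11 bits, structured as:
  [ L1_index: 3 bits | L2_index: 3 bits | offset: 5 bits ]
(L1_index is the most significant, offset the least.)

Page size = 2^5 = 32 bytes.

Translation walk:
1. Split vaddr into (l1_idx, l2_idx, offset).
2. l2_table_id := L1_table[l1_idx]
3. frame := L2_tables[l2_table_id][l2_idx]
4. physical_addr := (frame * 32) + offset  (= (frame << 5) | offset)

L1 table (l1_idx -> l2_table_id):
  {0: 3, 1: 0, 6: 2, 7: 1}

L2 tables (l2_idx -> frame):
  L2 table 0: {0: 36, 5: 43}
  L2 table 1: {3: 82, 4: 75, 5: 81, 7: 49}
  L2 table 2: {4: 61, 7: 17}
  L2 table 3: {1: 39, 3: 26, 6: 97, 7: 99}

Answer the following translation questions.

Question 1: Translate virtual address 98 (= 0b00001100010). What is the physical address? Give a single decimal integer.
Answer: 834

Derivation:
vaddr = 98 = 0b00001100010
Split: l1_idx=0, l2_idx=3, offset=2
L1[0] = 3
L2[3][3] = 26
paddr = 26 * 32 + 2 = 834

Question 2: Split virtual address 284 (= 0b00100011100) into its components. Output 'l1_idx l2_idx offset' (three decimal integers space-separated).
vaddr = 284 = 0b00100011100
  top 3 bits -> l1_idx = 1
  next 3 bits -> l2_idx = 0
  bottom 5 bits -> offset = 28

Answer: 1 0 28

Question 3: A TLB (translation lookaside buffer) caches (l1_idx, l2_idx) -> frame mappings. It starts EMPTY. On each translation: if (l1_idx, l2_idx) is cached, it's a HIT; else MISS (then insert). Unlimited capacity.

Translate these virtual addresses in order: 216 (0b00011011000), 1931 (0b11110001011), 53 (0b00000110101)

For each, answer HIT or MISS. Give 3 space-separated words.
vaddr=216: (0,6) not in TLB -> MISS, insert
vaddr=1931: (7,4) not in TLB -> MISS, insert
vaddr=53: (0,1) not in TLB -> MISS, insert

Answer: MISS MISS MISS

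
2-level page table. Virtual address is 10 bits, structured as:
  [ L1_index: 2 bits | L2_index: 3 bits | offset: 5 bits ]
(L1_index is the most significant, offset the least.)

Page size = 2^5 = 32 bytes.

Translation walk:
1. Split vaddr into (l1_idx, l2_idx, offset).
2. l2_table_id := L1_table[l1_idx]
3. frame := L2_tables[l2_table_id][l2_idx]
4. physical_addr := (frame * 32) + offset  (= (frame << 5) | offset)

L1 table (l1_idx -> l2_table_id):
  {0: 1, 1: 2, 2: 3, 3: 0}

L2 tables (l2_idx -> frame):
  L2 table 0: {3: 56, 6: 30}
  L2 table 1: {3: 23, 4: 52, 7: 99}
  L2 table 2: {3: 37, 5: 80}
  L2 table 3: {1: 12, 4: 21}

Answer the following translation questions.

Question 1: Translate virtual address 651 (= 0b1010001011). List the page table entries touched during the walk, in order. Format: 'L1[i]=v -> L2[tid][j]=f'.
vaddr = 651 = 0b1010001011
Split: l1_idx=2, l2_idx=4, offset=11

Answer: L1[2]=3 -> L2[3][4]=21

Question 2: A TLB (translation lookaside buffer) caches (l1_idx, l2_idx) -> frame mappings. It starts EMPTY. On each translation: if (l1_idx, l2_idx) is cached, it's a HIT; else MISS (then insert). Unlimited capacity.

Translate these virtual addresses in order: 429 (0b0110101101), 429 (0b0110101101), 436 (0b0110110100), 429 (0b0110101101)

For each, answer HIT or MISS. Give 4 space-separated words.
vaddr=429: (1,5) not in TLB -> MISS, insert
vaddr=429: (1,5) in TLB -> HIT
vaddr=436: (1,5) in TLB -> HIT
vaddr=429: (1,5) in TLB -> HIT

Answer: MISS HIT HIT HIT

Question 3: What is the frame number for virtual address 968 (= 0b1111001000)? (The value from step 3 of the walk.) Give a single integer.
vaddr = 968: l1_idx=3, l2_idx=6
L1[3] = 0; L2[0][6] = 30

Answer: 30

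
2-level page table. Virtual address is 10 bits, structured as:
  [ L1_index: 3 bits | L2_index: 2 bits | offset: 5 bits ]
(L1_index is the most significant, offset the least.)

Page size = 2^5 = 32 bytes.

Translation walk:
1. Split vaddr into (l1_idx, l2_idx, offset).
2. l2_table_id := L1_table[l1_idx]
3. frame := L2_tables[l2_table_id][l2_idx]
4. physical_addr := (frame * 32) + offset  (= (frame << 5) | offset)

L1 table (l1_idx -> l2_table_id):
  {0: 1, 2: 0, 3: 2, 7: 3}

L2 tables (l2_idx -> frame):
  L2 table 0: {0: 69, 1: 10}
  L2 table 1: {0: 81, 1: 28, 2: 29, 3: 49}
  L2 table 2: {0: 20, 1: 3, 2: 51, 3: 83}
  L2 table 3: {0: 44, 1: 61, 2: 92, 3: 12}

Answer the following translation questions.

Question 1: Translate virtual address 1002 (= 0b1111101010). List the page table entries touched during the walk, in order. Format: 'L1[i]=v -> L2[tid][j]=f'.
vaddr = 1002 = 0b1111101010
Split: l1_idx=7, l2_idx=3, offset=10

Answer: L1[7]=3 -> L2[3][3]=12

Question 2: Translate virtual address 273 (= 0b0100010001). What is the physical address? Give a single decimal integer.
Answer: 2225

Derivation:
vaddr = 273 = 0b0100010001
Split: l1_idx=2, l2_idx=0, offset=17
L1[2] = 0
L2[0][0] = 69
paddr = 69 * 32 + 17 = 2225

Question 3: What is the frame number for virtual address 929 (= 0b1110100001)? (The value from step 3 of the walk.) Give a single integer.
vaddr = 929: l1_idx=7, l2_idx=1
L1[7] = 3; L2[3][1] = 61

Answer: 61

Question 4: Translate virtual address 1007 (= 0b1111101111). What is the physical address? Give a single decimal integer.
vaddr = 1007 = 0b1111101111
Split: l1_idx=7, l2_idx=3, offset=15
L1[7] = 3
L2[3][3] = 12
paddr = 12 * 32 + 15 = 399

Answer: 399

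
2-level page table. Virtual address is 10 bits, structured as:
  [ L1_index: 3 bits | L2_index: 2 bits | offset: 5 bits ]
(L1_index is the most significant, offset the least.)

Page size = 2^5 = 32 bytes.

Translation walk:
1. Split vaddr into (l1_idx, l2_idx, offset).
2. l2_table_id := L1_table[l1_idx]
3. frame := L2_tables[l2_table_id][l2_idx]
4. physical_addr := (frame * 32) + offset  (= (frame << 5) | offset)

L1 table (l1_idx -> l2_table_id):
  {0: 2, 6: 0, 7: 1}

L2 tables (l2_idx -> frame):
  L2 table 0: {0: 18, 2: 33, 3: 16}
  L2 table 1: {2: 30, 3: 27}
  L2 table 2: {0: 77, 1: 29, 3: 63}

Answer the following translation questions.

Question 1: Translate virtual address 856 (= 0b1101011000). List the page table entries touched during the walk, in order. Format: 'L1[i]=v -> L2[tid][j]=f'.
Answer: L1[6]=0 -> L2[0][2]=33

Derivation:
vaddr = 856 = 0b1101011000
Split: l1_idx=6, l2_idx=2, offset=24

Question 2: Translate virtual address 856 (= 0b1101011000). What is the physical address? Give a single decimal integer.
Answer: 1080

Derivation:
vaddr = 856 = 0b1101011000
Split: l1_idx=6, l2_idx=2, offset=24
L1[6] = 0
L2[0][2] = 33
paddr = 33 * 32 + 24 = 1080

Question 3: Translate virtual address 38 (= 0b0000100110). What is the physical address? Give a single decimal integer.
vaddr = 38 = 0b0000100110
Split: l1_idx=0, l2_idx=1, offset=6
L1[0] = 2
L2[2][1] = 29
paddr = 29 * 32 + 6 = 934

Answer: 934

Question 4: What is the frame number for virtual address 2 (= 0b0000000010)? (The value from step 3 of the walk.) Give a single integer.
vaddr = 2: l1_idx=0, l2_idx=0
L1[0] = 2; L2[2][0] = 77

Answer: 77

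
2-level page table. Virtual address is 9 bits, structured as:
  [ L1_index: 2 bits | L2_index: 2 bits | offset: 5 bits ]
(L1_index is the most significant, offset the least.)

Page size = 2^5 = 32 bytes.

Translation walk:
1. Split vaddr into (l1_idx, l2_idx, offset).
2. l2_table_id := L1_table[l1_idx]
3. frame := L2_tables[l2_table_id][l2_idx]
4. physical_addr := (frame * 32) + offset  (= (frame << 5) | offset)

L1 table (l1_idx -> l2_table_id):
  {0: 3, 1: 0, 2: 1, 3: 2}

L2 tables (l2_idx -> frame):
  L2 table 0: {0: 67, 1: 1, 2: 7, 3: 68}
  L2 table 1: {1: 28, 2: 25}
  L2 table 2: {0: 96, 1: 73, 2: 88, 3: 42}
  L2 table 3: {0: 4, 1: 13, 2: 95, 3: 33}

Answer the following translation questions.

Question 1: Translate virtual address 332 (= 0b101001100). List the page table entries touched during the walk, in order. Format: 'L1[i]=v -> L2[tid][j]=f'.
vaddr = 332 = 0b101001100
Split: l1_idx=2, l2_idx=2, offset=12

Answer: L1[2]=1 -> L2[1][2]=25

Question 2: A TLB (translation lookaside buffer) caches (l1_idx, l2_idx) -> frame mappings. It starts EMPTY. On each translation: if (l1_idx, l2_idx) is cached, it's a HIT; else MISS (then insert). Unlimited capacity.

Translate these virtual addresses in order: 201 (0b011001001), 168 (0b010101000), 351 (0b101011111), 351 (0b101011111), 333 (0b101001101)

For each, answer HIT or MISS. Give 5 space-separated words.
Answer: MISS MISS MISS HIT HIT

Derivation:
vaddr=201: (1,2) not in TLB -> MISS, insert
vaddr=168: (1,1) not in TLB -> MISS, insert
vaddr=351: (2,2) not in TLB -> MISS, insert
vaddr=351: (2,2) in TLB -> HIT
vaddr=333: (2,2) in TLB -> HIT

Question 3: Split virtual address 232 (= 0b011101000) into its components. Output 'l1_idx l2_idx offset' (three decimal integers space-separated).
vaddr = 232 = 0b011101000
  top 2 bits -> l1_idx = 1
  next 2 bits -> l2_idx = 3
  bottom 5 bits -> offset = 8

Answer: 1 3 8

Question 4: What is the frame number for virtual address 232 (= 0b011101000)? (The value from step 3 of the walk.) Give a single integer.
Answer: 68

Derivation:
vaddr = 232: l1_idx=1, l2_idx=3
L1[1] = 0; L2[0][3] = 68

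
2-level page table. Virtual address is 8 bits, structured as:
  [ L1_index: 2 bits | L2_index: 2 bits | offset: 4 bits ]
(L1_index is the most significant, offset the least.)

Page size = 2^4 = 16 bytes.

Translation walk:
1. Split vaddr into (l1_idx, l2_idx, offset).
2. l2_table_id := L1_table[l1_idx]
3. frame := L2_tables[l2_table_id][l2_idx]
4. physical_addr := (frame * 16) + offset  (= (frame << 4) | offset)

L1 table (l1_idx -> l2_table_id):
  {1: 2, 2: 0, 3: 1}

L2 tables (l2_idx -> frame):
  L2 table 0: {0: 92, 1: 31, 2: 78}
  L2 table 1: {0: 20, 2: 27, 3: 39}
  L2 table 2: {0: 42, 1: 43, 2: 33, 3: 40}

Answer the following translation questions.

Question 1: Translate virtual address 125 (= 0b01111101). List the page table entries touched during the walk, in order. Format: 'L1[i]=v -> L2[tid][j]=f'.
Answer: L1[1]=2 -> L2[2][3]=40

Derivation:
vaddr = 125 = 0b01111101
Split: l1_idx=1, l2_idx=3, offset=13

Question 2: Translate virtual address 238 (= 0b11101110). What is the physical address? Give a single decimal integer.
vaddr = 238 = 0b11101110
Split: l1_idx=3, l2_idx=2, offset=14
L1[3] = 1
L2[1][2] = 27
paddr = 27 * 16 + 14 = 446

Answer: 446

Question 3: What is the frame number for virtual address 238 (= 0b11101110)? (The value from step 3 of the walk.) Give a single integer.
Answer: 27

Derivation:
vaddr = 238: l1_idx=3, l2_idx=2
L1[3] = 1; L2[1][2] = 27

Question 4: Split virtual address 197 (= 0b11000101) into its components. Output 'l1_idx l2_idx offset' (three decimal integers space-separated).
vaddr = 197 = 0b11000101
  top 2 bits -> l1_idx = 3
  next 2 bits -> l2_idx = 0
  bottom 4 bits -> offset = 5

Answer: 3 0 5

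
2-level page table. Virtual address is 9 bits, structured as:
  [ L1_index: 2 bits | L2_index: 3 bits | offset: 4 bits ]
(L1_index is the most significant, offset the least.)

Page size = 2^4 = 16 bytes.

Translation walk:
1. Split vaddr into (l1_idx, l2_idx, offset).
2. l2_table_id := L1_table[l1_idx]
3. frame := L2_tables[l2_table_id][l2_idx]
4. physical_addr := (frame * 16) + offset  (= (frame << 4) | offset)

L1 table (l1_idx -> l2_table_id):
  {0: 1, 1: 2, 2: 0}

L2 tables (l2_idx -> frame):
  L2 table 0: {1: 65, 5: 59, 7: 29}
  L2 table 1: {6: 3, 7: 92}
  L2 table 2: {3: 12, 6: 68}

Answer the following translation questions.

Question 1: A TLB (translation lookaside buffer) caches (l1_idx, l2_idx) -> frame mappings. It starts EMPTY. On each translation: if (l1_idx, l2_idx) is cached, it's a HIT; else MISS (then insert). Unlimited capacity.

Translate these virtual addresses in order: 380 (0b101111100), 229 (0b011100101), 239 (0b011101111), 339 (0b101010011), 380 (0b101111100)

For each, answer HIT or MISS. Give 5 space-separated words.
vaddr=380: (2,7) not in TLB -> MISS, insert
vaddr=229: (1,6) not in TLB -> MISS, insert
vaddr=239: (1,6) in TLB -> HIT
vaddr=339: (2,5) not in TLB -> MISS, insert
vaddr=380: (2,7) in TLB -> HIT

Answer: MISS MISS HIT MISS HIT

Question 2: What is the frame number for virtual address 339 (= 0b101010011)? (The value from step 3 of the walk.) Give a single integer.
vaddr = 339: l1_idx=2, l2_idx=5
L1[2] = 0; L2[0][5] = 59

Answer: 59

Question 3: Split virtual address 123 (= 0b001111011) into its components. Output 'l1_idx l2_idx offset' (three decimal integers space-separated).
vaddr = 123 = 0b001111011
  top 2 bits -> l1_idx = 0
  next 3 bits -> l2_idx = 7
  bottom 4 bits -> offset = 11

Answer: 0 7 11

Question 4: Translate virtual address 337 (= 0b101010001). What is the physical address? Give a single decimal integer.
Answer: 945

Derivation:
vaddr = 337 = 0b101010001
Split: l1_idx=2, l2_idx=5, offset=1
L1[2] = 0
L2[0][5] = 59
paddr = 59 * 16 + 1 = 945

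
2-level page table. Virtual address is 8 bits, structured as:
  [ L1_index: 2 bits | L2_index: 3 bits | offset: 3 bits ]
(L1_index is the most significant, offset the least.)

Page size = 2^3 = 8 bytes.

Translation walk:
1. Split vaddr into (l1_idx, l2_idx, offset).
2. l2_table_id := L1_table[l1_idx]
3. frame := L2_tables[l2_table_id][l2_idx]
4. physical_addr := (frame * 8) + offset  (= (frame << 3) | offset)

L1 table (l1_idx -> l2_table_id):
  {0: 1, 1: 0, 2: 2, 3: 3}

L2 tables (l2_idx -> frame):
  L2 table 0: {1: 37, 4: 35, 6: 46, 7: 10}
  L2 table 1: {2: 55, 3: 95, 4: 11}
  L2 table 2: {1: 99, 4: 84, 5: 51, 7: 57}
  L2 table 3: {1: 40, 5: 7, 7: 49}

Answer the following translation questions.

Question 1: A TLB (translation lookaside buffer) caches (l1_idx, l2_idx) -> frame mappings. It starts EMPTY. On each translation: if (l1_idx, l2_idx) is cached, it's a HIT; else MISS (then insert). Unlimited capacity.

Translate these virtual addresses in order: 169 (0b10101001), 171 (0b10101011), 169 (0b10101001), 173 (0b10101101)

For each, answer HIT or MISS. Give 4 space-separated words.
vaddr=169: (2,5) not in TLB -> MISS, insert
vaddr=171: (2,5) in TLB -> HIT
vaddr=169: (2,5) in TLB -> HIT
vaddr=173: (2,5) in TLB -> HIT

Answer: MISS HIT HIT HIT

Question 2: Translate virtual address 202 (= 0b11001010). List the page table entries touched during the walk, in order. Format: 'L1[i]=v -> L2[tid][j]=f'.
Answer: L1[3]=3 -> L2[3][1]=40

Derivation:
vaddr = 202 = 0b11001010
Split: l1_idx=3, l2_idx=1, offset=2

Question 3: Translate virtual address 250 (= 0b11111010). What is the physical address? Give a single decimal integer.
Answer: 394

Derivation:
vaddr = 250 = 0b11111010
Split: l1_idx=3, l2_idx=7, offset=2
L1[3] = 3
L2[3][7] = 49
paddr = 49 * 8 + 2 = 394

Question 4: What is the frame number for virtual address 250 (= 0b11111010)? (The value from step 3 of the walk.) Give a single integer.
Answer: 49

Derivation:
vaddr = 250: l1_idx=3, l2_idx=7
L1[3] = 3; L2[3][7] = 49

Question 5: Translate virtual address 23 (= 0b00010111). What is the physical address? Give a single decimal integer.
vaddr = 23 = 0b00010111
Split: l1_idx=0, l2_idx=2, offset=7
L1[0] = 1
L2[1][2] = 55
paddr = 55 * 8 + 7 = 447

Answer: 447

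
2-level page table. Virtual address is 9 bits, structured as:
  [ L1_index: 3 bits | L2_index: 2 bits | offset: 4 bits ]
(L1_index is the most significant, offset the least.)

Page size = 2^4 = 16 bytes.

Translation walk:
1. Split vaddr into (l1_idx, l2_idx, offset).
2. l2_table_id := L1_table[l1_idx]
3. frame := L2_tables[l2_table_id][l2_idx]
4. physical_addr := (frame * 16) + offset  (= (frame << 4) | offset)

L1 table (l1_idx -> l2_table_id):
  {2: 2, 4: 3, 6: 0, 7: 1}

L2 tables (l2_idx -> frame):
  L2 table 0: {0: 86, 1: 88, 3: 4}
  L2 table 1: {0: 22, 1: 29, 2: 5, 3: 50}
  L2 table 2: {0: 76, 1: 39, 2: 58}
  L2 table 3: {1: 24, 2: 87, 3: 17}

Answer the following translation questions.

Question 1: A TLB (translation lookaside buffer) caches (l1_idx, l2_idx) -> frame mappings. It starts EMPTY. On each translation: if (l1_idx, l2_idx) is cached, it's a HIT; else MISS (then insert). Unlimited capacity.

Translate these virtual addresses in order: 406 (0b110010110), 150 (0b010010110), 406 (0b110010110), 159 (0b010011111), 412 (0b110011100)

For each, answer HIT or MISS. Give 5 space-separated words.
vaddr=406: (6,1) not in TLB -> MISS, insert
vaddr=150: (2,1) not in TLB -> MISS, insert
vaddr=406: (6,1) in TLB -> HIT
vaddr=159: (2,1) in TLB -> HIT
vaddr=412: (6,1) in TLB -> HIT

Answer: MISS MISS HIT HIT HIT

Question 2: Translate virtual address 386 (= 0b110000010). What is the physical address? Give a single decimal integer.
Answer: 1378

Derivation:
vaddr = 386 = 0b110000010
Split: l1_idx=6, l2_idx=0, offset=2
L1[6] = 0
L2[0][0] = 86
paddr = 86 * 16 + 2 = 1378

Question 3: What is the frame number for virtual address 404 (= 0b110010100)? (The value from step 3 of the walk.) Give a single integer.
vaddr = 404: l1_idx=6, l2_idx=1
L1[6] = 0; L2[0][1] = 88

Answer: 88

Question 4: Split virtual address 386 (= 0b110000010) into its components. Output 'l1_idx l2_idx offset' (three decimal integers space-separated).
vaddr = 386 = 0b110000010
  top 3 bits -> l1_idx = 6
  next 2 bits -> l2_idx = 0
  bottom 4 bits -> offset = 2

Answer: 6 0 2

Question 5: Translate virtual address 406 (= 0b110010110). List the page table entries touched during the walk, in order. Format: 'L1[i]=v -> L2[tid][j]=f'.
vaddr = 406 = 0b110010110
Split: l1_idx=6, l2_idx=1, offset=6

Answer: L1[6]=0 -> L2[0][1]=88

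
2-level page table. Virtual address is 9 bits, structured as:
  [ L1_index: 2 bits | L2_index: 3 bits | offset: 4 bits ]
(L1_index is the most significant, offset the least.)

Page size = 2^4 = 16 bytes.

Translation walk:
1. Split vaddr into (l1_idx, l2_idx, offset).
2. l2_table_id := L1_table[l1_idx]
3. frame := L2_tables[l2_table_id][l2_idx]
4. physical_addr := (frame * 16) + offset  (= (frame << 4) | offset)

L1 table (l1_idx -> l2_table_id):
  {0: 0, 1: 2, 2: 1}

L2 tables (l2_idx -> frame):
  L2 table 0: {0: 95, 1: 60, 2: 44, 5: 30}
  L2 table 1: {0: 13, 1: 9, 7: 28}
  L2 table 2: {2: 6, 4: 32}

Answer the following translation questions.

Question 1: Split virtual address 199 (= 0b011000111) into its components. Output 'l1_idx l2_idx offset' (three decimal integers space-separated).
vaddr = 199 = 0b011000111
  top 2 bits -> l1_idx = 1
  next 3 bits -> l2_idx = 4
  bottom 4 bits -> offset = 7

Answer: 1 4 7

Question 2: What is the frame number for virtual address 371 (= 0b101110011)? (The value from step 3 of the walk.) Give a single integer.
vaddr = 371: l1_idx=2, l2_idx=7
L1[2] = 1; L2[1][7] = 28

Answer: 28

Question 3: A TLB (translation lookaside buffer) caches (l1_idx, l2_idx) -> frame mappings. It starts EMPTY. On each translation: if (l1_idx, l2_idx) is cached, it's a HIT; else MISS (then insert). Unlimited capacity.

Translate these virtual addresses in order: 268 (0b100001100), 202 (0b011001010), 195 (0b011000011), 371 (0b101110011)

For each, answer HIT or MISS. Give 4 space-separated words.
vaddr=268: (2,0) not in TLB -> MISS, insert
vaddr=202: (1,4) not in TLB -> MISS, insert
vaddr=195: (1,4) in TLB -> HIT
vaddr=371: (2,7) not in TLB -> MISS, insert

Answer: MISS MISS HIT MISS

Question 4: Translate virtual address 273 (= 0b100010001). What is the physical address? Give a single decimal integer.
vaddr = 273 = 0b100010001
Split: l1_idx=2, l2_idx=1, offset=1
L1[2] = 1
L2[1][1] = 9
paddr = 9 * 16 + 1 = 145

Answer: 145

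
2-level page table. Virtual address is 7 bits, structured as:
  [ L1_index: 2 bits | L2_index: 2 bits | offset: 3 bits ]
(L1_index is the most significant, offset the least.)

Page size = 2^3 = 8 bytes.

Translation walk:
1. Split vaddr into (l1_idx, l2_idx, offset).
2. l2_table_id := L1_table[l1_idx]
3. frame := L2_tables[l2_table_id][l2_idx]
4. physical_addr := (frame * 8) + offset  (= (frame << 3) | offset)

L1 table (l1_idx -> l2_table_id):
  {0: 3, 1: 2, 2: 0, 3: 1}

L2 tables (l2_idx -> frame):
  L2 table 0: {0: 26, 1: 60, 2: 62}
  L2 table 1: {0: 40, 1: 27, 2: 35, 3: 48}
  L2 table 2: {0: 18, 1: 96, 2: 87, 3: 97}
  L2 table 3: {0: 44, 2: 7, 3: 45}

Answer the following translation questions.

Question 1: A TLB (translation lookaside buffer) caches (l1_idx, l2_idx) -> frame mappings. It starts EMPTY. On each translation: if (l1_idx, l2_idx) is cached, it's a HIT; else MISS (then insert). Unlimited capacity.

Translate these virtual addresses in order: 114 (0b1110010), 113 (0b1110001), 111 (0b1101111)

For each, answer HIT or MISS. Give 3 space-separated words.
Answer: MISS HIT MISS

Derivation:
vaddr=114: (3,2) not in TLB -> MISS, insert
vaddr=113: (3,2) in TLB -> HIT
vaddr=111: (3,1) not in TLB -> MISS, insert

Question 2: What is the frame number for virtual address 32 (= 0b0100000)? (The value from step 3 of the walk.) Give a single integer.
vaddr = 32: l1_idx=1, l2_idx=0
L1[1] = 2; L2[2][0] = 18

Answer: 18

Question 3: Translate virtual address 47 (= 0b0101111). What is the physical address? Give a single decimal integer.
Answer: 775

Derivation:
vaddr = 47 = 0b0101111
Split: l1_idx=1, l2_idx=1, offset=7
L1[1] = 2
L2[2][1] = 96
paddr = 96 * 8 + 7 = 775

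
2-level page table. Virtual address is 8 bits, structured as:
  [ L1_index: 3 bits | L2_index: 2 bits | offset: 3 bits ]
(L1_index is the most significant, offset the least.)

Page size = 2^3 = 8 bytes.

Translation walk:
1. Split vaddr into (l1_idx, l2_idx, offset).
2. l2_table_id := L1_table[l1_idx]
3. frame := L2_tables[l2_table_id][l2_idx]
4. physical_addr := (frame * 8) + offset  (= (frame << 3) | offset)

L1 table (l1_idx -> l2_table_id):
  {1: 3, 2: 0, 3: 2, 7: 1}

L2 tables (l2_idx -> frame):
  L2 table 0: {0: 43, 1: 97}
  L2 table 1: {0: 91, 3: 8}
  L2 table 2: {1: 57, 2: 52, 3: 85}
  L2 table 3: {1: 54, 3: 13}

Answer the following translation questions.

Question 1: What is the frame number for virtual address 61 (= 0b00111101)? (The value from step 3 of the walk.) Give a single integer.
vaddr = 61: l1_idx=1, l2_idx=3
L1[1] = 3; L2[3][3] = 13

Answer: 13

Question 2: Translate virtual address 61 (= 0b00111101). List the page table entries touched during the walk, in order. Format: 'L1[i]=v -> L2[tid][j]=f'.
Answer: L1[1]=3 -> L2[3][3]=13

Derivation:
vaddr = 61 = 0b00111101
Split: l1_idx=1, l2_idx=3, offset=5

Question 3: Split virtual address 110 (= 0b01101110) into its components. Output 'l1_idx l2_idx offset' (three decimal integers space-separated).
Answer: 3 1 6

Derivation:
vaddr = 110 = 0b01101110
  top 3 bits -> l1_idx = 3
  next 2 bits -> l2_idx = 1
  bottom 3 bits -> offset = 6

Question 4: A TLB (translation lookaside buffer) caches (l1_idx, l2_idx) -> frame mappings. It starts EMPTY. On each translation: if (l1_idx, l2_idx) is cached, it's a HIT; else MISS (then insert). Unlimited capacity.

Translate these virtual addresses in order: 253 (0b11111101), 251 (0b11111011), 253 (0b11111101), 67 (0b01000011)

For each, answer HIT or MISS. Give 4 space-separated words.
vaddr=253: (7,3) not in TLB -> MISS, insert
vaddr=251: (7,3) in TLB -> HIT
vaddr=253: (7,3) in TLB -> HIT
vaddr=67: (2,0) not in TLB -> MISS, insert

Answer: MISS HIT HIT MISS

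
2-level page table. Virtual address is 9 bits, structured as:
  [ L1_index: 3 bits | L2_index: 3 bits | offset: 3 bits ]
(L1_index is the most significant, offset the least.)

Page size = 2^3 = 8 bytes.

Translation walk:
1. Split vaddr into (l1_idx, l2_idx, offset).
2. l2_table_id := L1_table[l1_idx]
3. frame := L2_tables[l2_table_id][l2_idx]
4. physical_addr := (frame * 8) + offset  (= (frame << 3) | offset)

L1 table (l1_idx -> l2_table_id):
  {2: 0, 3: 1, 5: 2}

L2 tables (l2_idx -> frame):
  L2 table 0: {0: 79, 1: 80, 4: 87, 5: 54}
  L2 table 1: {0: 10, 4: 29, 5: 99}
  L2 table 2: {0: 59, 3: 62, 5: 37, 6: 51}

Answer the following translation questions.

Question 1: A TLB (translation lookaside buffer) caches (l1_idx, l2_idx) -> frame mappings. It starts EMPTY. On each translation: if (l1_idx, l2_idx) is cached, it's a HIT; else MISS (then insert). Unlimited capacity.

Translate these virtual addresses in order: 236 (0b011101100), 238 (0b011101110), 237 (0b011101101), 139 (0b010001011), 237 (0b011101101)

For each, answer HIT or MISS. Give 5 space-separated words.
Answer: MISS HIT HIT MISS HIT

Derivation:
vaddr=236: (3,5) not in TLB -> MISS, insert
vaddr=238: (3,5) in TLB -> HIT
vaddr=237: (3,5) in TLB -> HIT
vaddr=139: (2,1) not in TLB -> MISS, insert
vaddr=237: (3,5) in TLB -> HIT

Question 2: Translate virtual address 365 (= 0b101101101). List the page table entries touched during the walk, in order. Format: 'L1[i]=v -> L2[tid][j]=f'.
Answer: L1[5]=2 -> L2[2][5]=37

Derivation:
vaddr = 365 = 0b101101101
Split: l1_idx=5, l2_idx=5, offset=5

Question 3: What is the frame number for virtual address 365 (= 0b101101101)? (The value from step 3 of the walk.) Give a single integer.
Answer: 37

Derivation:
vaddr = 365: l1_idx=5, l2_idx=5
L1[5] = 2; L2[2][5] = 37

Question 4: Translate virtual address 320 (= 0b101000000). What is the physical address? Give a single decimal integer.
Answer: 472

Derivation:
vaddr = 320 = 0b101000000
Split: l1_idx=5, l2_idx=0, offset=0
L1[5] = 2
L2[2][0] = 59
paddr = 59 * 8 + 0 = 472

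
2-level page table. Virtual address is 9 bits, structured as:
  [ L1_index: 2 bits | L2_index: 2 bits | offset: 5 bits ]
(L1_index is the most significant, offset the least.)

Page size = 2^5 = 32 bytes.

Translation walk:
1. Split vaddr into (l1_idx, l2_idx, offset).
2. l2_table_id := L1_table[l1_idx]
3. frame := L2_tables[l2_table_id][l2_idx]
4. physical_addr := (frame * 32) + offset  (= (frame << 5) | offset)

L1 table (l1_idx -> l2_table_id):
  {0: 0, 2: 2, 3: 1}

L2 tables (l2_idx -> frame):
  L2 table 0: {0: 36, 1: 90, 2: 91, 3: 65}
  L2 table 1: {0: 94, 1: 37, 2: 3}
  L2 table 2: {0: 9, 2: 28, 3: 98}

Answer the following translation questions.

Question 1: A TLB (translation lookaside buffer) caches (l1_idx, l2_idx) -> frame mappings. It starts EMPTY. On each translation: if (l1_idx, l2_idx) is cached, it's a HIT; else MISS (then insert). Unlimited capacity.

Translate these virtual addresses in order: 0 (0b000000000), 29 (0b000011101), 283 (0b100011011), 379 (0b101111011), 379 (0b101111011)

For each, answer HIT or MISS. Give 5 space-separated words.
vaddr=0: (0,0) not in TLB -> MISS, insert
vaddr=29: (0,0) in TLB -> HIT
vaddr=283: (2,0) not in TLB -> MISS, insert
vaddr=379: (2,3) not in TLB -> MISS, insert
vaddr=379: (2,3) in TLB -> HIT

Answer: MISS HIT MISS MISS HIT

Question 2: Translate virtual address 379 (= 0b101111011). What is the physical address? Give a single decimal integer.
vaddr = 379 = 0b101111011
Split: l1_idx=2, l2_idx=3, offset=27
L1[2] = 2
L2[2][3] = 98
paddr = 98 * 32 + 27 = 3163

Answer: 3163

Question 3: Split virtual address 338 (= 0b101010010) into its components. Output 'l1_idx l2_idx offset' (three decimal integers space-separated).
Answer: 2 2 18

Derivation:
vaddr = 338 = 0b101010010
  top 2 bits -> l1_idx = 2
  next 2 bits -> l2_idx = 2
  bottom 5 bits -> offset = 18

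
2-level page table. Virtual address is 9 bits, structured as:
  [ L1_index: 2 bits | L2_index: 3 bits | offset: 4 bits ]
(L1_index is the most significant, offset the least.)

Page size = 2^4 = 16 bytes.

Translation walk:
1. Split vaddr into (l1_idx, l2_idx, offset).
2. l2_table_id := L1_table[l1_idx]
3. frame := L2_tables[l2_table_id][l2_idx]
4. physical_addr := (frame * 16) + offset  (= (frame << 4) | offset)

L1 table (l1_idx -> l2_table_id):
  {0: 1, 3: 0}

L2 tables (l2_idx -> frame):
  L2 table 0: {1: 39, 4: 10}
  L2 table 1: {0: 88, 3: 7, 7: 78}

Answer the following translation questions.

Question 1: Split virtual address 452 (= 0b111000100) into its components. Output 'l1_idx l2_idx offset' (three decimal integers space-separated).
Answer: 3 4 4

Derivation:
vaddr = 452 = 0b111000100
  top 2 bits -> l1_idx = 3
  next 3 bits -> l2_idx = 4
  bottom 4 bits -> offset = 4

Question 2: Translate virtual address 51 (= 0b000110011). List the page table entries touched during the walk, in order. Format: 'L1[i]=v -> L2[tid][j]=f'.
Answer: L1[0]=1 -> L2[1][3]=7

Derivation:
vaddr = 51 = 0b000110011
Split: l1_idx=0, l2_idx=3, offset=3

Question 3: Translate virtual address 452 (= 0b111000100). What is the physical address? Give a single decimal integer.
vaddr = 452 = 0b111000100
Split: l1_idx=3, l2_idx=4, offset=4
L1[3] = 0
L2[0][4] = 10
paddr = 10 * 16 + 4 = 164

Answer: 164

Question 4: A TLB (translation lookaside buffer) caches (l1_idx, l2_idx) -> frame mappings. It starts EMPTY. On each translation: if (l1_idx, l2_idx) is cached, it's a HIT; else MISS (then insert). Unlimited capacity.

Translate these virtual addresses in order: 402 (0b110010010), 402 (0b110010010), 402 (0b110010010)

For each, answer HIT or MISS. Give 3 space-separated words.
Answer: MISS HIT HIT

Derivation:
vaddr=402: (3,1) not in TLB -> MISS, insert
vaddr=402: (3,1) in TLB -> HIT
vaddr=402: (3,1) in TLB -> HIT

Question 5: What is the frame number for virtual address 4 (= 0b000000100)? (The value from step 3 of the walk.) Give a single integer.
Answer: 88

Derivation:
vaddr = 4: l1_idx=0, l2_idx=0
L1[0] = 1; L2[1][0] = 88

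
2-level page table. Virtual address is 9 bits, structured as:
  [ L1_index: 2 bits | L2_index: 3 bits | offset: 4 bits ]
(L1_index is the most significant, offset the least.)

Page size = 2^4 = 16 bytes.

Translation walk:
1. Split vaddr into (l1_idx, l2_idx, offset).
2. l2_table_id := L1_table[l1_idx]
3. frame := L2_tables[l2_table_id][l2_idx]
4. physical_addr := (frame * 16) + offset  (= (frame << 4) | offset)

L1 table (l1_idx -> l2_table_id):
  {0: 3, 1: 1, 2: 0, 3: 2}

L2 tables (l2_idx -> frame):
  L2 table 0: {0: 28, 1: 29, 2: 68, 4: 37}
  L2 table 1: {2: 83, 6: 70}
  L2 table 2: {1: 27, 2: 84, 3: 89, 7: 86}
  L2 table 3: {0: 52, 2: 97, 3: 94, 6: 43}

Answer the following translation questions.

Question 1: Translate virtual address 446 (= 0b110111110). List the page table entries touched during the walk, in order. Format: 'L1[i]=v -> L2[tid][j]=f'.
Answer: L1[3]=2 -> L2[2][3]=89

Derivation:
vaddr = 446 = 0b110111110
Split: l1_idx=3, l2_idx=3, offset=14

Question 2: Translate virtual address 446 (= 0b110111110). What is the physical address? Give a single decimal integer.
Answer: 1438

Derivation:
vaddr = 446 = 0b110111110
Split: l1_idx=3, l2_idx=3, offset=14
L1[3] = 2
L2[2][3] = 89
paddr = 89 * 16 + 14 = 1438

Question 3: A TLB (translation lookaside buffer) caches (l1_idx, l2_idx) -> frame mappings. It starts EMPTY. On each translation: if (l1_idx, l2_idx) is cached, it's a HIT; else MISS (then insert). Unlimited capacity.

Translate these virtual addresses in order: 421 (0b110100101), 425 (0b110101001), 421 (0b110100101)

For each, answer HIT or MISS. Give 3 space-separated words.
Answer: MISS HIT HIT

Derivation:
vaddr=421: (3,2) not in TLB -> MISS, insert
vaddr=425: (3,2) in TLB -> HIT
vaddr=421: (3,2) in TLB -> HIT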